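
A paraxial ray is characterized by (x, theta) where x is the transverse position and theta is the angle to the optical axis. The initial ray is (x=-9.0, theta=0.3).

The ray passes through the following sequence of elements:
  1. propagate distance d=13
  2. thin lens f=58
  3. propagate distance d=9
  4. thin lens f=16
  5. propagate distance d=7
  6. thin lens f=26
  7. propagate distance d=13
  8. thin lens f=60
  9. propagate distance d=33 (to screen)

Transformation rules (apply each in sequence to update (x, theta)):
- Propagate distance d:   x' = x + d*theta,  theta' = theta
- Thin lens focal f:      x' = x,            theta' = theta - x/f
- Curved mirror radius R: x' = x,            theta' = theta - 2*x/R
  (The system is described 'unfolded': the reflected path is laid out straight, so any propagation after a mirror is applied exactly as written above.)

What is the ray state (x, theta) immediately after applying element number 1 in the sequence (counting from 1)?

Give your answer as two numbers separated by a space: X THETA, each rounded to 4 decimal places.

Initial: x=-9.0000 theta=0.3000
After 1 (propagate distance d=13): x=-5.1000 theta=0.3000
Rounded to 4 decimal places: x = -5.1000, theta = 0.3000

Answer: -5.1000 0.3000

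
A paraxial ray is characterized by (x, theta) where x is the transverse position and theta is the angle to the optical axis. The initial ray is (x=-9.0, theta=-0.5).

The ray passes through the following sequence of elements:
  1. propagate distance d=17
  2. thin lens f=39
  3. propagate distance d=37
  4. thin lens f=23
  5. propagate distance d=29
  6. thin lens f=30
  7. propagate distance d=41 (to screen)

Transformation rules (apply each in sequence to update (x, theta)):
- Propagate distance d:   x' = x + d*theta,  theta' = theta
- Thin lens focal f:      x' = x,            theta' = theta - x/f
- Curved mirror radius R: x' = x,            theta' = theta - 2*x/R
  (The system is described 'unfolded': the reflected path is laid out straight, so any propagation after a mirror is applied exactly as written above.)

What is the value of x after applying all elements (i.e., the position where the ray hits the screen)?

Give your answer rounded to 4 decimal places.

Initial: x=-9.0000 theta=-0.5000
After 1 (propagate distance d=17): x=-17.5000 theta=-0.5000
After 2 (thin lens f=39): x=-17.5000 theta=-2/39 (≈-0.0513)
After 3 (propagate distance d=37): x=-1513/78 (≈-19.3974) theta=-2/39 (≈-0.0513)
After 4 (thin lens f=23): x=-1513/78 (≈-19.3974) theta=1421/1794 (≈0.7921)
After 5 (propagate distance d=29): x=3205/897 (≈3.5730) theta=1421/1794 (≈0.7921)
After 6 (thin lens f=30): x=3205/897 (≈3.5730) theta=1811/2691 (≈0.6730)
After 7 (propagate distance d=41 (to screen)): x=83866/2691 (≈31.1654) theta=1811/2691 (≈0.6730)
Rounded to 4 decimal places: x = 31.1654

Answer: 31.1654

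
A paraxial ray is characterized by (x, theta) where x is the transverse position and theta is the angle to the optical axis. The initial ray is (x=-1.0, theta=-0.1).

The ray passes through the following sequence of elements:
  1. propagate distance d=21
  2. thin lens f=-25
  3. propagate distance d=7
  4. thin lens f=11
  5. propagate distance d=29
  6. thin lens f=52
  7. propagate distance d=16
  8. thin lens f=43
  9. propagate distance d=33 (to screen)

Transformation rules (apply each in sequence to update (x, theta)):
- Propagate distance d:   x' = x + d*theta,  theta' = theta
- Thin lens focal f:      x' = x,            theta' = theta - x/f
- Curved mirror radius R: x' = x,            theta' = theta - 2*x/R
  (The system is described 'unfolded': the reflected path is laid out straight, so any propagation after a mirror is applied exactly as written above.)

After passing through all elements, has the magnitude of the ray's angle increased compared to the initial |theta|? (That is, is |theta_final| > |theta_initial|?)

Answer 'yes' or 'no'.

Initial: x=-1.0000 theta=-0.1000
After 1 (propagate distance d=21): x=-3.1000 theta=-0.1000
After 2 (thin lens f=-25): x=-3.1000 theta=-0.2240
After 3 (propagate distance d=7): x=-4.6680 theta=-0.2240
After 4 (thin lens f=11): x=-4.6680 theta=551/2750 (≈0.2004)
After 5 (propagate distance d=29): x=1571/1375 (≈1.1425) theta=551/2750 (≈0.2004)
After 6 (thin lens f=52): x=1571/1375 (≈1.1425) theta=2551/14300 (≈0.1784)
After 7 (propagate distance d=16): x=71443/17875 (≈3.9968) theta=2551/14300 (≈0.1784)
After 8 (thin lens f=43): x=71443/17875 (≈3.9968) theta=262693/3074500 (≈0.0854)
After 9 (propagate distance d=33 (to screen)): x=4191413/614900 (≈6.8164) theta=262693/3074500 (≈0.0854)
|theta_initial|=0.1000 |theta_final|=262693/3074500 (≈0.0854) -> not increased

Answer: no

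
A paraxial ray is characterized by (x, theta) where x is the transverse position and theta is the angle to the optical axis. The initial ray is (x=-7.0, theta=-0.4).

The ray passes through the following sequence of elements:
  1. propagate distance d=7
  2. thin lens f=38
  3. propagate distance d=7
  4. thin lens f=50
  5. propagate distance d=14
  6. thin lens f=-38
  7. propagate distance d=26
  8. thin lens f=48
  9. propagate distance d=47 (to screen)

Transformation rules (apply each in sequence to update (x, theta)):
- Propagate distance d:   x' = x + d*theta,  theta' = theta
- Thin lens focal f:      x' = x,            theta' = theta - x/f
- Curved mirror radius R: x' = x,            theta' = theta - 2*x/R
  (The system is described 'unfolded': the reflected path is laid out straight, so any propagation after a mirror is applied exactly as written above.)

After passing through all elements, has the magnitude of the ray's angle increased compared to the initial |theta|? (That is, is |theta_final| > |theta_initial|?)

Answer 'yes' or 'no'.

Answer: no

Derivation:
Initial: x=-7.0000 theta=-0.4000
After 1 (propagate distance d=7): x=-9.8000 theta=-0.4000
After 2 (thin lens f=38): x=-9.8000 theta=-27/190 (≈-0.1421)
After 3 (propagate distance d=7): x=-2051/190 (≈-10.7947) theta=-27/190 (≈-0.1421)
After 4 (thin lens f=50): x=-2051/190 (≈-10.7947) theta=701/9500 (≈0.0738)
After 5 (propagate distance d=14): x=-23184/2375 (≈-9.7617) theta=701/9500 (≈0.0738)
After 6 (thin lens f=-38): x=-23184/2375 (≈-9.7617) theta=-33049/180500 (≈-0.1831)
After 7 (propagate distance d=26): x=-1310629/90250 (≈-14.5222) theta=-33049/180500 (≈-0.1831)
After 8 (thin lens f=48): x=-1310629/90250 (≈-14.5222) theta=517453/4332000 (≈0.1194)
After 9 (propagate distance d=47 (to screen)): x=-38589901/4332000 (≈-8.9081) theta=517453/4332000 (≈0.1194)
|theta_initial|=0.4000 |theta_final|=517453/4332000 (≈0.1194) -> not increased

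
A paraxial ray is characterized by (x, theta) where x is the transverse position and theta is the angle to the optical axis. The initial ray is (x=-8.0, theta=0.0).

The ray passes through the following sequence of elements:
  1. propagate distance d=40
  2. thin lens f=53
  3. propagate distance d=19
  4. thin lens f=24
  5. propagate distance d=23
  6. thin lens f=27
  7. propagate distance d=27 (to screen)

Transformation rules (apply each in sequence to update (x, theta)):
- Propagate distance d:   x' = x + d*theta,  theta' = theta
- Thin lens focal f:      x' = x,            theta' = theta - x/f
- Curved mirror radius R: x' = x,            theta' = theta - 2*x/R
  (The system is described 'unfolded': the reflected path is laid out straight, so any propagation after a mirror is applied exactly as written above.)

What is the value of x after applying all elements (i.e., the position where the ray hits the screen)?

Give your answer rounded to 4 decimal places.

Answer: 9.8491

Derivation:
Initial: x=-8.0000 theta=0.0000
After 1 (propagate distance d=40): x=-8.0000 theta=0.0000
After 2 (thin lens f=53): x=-8.0000 theta=8/53 (≈0.1509)
After 3 (propagate distance d=19): x=-272/53 (≈-5.1321) theta=8/53 (≈0.1509)
After 4 (thin lens f=24): x=-272/53 (≈-5.1321) theta=58/159 (≈0.3648)
After 5 (propagate distance d=23): x=518/159 (≈3.2579) theta=58/159 (≈0.3648)
After 6 (thin lens f=27): x=518/159 (≈3.2579) theta=1048/4293 (≈0.2441)
After 7 (propagate distance d=27 (to screen)): x=522/53 (≈9.8491) theta=1048/4293 (≈0.2441)
Rounded to 4 decimal places: x = 9.8491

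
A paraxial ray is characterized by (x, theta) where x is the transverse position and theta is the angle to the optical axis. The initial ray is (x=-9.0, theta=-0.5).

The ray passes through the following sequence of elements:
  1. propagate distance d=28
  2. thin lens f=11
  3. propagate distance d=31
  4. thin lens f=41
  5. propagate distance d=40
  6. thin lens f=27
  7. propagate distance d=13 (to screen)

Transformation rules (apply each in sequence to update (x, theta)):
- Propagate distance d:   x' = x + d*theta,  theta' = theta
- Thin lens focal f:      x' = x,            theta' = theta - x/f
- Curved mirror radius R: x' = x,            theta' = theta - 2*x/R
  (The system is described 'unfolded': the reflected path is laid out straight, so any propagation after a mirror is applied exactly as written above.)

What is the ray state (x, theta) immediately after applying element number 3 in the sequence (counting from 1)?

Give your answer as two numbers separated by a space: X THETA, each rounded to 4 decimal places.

Answer: 26.3182 1.5909

Derivation:
Initial: x=-9.0000 theta=-0.5000
After 1 (propagate distance d=28): x=-23.0000 theta=-0.5000
After 2 (thin lens f=11): x=-23.0000 theta=35/22 (≈1.5909)
After 3 (propagate distance d=31): x=579/22 (≈26.3182) theta=35/22 (≈1.5909)
Rounded to 4 decimal places: x = 26.3182, theta = 1.5909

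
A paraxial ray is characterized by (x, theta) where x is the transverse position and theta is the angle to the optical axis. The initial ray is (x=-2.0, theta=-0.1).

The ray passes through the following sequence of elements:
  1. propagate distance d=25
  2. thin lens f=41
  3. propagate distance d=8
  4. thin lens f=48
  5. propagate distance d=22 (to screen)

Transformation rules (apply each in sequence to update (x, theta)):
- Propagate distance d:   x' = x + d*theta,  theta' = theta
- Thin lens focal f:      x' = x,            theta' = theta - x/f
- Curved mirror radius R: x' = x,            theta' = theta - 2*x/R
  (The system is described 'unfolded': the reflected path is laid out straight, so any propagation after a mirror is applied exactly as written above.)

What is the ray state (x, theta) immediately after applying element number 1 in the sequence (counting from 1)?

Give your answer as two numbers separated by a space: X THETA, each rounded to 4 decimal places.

Initial: x=-2.0000 theta=-0.1000
After 1 (propagate distance d=25): x=-4.5000 theta=-0.1000
Rounded to 4 decimal places: x = -4.5000, theta = -0.1000

Answer: -4.5000 -0.1000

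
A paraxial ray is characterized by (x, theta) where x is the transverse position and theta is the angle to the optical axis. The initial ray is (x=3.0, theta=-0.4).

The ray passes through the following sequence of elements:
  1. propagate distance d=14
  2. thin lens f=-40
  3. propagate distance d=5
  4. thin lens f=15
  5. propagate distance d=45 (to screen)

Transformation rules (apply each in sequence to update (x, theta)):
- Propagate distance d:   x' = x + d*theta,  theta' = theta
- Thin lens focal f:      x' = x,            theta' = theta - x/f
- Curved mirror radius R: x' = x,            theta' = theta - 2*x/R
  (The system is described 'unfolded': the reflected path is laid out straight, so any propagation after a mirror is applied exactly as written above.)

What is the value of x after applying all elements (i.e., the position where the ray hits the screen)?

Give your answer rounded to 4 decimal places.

Answer: -11.0750

Derivation:
Initial: x=3.0000 theta=-0.4000
After 1 (propagate distance d=14): x=-2.6000 theta=-0.4000
After 2 (thin lens f=-40): x=-2.6000 theta=-0.4650
After 3 (propagate distance d=5): x=-4.9250 theta=-0.4650
After 4 (thin lens f=15): x=-4.9250 theta=-41/300 (≈-0.1367)
After 5 (propagate distance d=45 (to screen)): x=-11.0750 theta=-41/300 (≈-0.1367)
Rounded to 4 decimal places: x = -11.0750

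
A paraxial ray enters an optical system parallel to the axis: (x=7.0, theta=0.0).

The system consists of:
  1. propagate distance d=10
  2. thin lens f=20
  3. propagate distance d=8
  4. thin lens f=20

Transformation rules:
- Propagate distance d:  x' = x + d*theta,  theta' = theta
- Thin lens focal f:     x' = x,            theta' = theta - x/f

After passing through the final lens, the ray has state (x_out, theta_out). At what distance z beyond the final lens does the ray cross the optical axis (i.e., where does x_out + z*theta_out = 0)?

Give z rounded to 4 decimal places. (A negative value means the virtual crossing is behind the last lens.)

Answer: 7.5000

Derivation:
Initial: x=7.0000 theta=0.0000
After 1 (propagate distance d=10): x=7.0000 theta=0.0000
After 2 (thin lens f=20): x=7.0000 theta=-0.3500
After 3 (propagate distance d=8): x=4.2000 theta=-0.3500
After 4 (thin lens f=20): x=4.2000 theta=-0.5600
z_focus = -x_out/theta_out = -(4.2000)/(-0.5600) = 7.5000
Rounded to 4 decimal places: z = 7.5000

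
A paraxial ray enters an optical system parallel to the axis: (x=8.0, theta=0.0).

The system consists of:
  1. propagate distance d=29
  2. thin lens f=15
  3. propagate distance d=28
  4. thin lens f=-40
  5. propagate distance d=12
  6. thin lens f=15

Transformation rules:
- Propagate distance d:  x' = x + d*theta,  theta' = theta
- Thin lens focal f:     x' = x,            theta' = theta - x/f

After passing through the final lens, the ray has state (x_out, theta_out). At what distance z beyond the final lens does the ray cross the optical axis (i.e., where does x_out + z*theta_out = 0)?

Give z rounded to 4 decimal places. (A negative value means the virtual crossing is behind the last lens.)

Initial: x=8.0000 theta=0.0000
After 1 (propagate distance d=29): x=8.0000 theta=0.0000
After 2 (thin lens f=15): x=8.0000 theta=-8/15 (≈-0.5333)
After 3 (propagate distance d=28): x=-104/15 (≈-6.9333) theta=-8/15 (≈-0.5333)
After 4 (thin lens f=-40): x=-104/15 (≈-6.9333) theta=-53/75 (≈-0.7067)
After 5 (propagate distance d=12): x=-1156/75 (≈-15.4133) theta=-53/75 (≈-0.7067)
After 6 (thin lens f=15): x=-1156/75 (≈-15.4133) theta=361/1125 (≈0.3209)
z_focus = -x_out/theta_out = -(-1156/75)/(361/1125) = 17340/361 ≈ 48.0332
Rounded to 4 decimal places: z = 48.0332

Answer: 48.0332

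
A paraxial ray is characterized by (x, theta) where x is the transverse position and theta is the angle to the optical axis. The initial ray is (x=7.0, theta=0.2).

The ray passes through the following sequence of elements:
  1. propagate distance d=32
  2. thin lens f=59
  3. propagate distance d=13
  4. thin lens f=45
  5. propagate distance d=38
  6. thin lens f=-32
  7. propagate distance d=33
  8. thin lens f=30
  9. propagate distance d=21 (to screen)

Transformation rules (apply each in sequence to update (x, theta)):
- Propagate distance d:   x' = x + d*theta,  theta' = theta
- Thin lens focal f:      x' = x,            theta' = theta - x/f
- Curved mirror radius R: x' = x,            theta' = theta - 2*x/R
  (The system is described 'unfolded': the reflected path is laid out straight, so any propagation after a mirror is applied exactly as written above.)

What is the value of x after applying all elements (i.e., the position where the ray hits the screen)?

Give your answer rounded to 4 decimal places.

Answer: -8.5327

Derivation:
Initial: x=7.0000 theta=0.2000
After 1 (propagate distance d=32): x=13.4000 theta=0.2000
After 2 (thin lens f=59): x=13.4000 theta=-8/295 (≈-0.0271)
After 3 (propagate distance d=13): x=3849/295 (≈13.0475) theta=-8/295 (≈-0.0271)
After 4 (thin lens f=45): x=3849/295 (≈13.0475) theta=-1403/4425 (≈-0.3171)
After 5 (propagate distance d=38): x=4421/4425 (≈0.9991) theta=-1403/4425 (≈-0.3171)
After 6 (thin lens f=-32): x=4421/4425 (≈0.9991) theta=-1619/5664 (≈-0.2858)
After 7 (propagate distance d=33): x=-1194203/141600 (≈-8.4336) theta=-1619/5664 (≈-0.2858)
After 8 (thin lens f=30): x=-1194203/141600 (≈-8.4336) theta=-20047/4248000 (≈-0.0047)
After 9 (propagate distance d=21 (to screen)): x=-4027453/472000 (≈-8.5327) theta=-20047/4248000 (≈-0.0047)
Rounded to 4 decimal places: x = -8.5327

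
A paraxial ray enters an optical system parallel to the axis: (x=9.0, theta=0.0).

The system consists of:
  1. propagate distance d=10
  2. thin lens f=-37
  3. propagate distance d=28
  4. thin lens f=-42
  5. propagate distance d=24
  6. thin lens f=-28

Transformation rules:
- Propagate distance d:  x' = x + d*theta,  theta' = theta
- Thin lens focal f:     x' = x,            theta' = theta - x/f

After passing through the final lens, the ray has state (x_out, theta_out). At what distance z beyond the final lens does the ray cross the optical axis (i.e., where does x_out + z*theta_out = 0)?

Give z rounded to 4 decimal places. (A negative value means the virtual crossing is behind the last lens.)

Initial: x=9.0000 theta=0.0000
After 1 (propagate distance d=10): x=9.0000 theta=0.0000
After 2 (thin lens f=-37): x=9.0000 theta=9/37 (≈0.2432)
After 3 (propagate distance d=28): x=585/37 (≈15.8108) theta=9/37 (≈0.2432)
After 4 (thin lens f=-42): x=585/37 (≈15.8108) theta=321/518 (≈0.6197)
After 5 (propagate distance d=24): x=7947/259 (≈30.6834) theta=321/518 (≈0.6197)
After 6 (thin lens f=-28): x=7947/259 (≈30.6834) theta=12441/7252 (≈1.7155)
z_focus = -x_out/theta_out = -(7947/259)/(12441/7252) = -74172/4147 ≈ -17.8857
Rounded to 4 decimal places: z = -17.8857

Answer: -17.8857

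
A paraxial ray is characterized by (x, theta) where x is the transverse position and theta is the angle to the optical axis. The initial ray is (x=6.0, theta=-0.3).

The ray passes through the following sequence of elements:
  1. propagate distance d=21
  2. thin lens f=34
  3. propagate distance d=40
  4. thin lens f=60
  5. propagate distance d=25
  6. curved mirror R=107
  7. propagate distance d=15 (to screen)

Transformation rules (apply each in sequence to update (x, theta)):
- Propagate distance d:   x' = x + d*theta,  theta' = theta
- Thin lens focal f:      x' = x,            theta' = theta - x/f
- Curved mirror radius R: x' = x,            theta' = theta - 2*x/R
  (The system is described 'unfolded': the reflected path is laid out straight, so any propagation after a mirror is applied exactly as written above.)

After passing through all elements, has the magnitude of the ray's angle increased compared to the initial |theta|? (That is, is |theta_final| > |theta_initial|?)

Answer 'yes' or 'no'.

Initial: x=6.0000 theta=-0.3000
After 1 (propagate distance d=21): x=-0.3000 theta=-0.3000
After 2 (thin lens f=34): x=-0.3000 theta=-99/340 (≈-0.2912)
After 3 (propagate distance d=40): x=-2031/170 (≈-11.9471) theta=-99/340 (≈-0.2912)
After 4 (thin lens f=60): x=-2031/170 (≈-11.9471) theta=-313/3400 (≈-0.0921)
After 5 (propagate distance d=25): x=-9689/680 (≈-14.2485) theta=-313/3400 (≈-0.0921)
After 6 (curved mirror R=107): x=-9689/680 (≈-14.2485) theta=63399/363800 (≈0.1743)
After 7 (propagate distance d=15 (to screen)): x=-423263/36380 (≈-11.6345) theta=63399/363800 (≈0.1743)
|theta_initial|=0.3000 |theta_final|=63399/363800 (≈0.1743) -> not increased

Answer: no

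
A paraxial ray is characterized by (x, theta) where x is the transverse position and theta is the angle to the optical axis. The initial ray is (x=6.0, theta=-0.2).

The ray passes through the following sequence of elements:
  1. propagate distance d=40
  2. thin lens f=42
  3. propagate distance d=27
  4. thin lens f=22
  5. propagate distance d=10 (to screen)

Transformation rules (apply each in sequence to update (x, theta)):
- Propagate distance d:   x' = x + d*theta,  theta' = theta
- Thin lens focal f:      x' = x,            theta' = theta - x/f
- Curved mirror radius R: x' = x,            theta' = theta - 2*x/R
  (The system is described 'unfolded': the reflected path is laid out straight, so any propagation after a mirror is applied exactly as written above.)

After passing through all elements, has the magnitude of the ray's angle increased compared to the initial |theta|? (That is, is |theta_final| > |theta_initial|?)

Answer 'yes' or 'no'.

Answer: no

Derivation:
Initial: x=6.0000 theta=-0.2000
After 1 (propagate distance d=40): x=-2.0000 theta=-0.2000
After 2 (thin lens f=42): x=-2.0000 theta=-16/105 (≈-0.1524)
After 3 (propagate distance d=27): x=-214/35 (≈-6.1143) theta=-16/105 (≈-0.1524)
After 4 (thin lens f=22): x=-214/35 (≈-6.1143) theta=29/231 (≈0.1255)
After 5 (propagate distance d=10 (to screen)): x=-5612/1155 (≈-4.8589) theta=29/231 (≈0.1255)
|theta_initial|=0.2000 |theta_final|=29/231 (≈0.1255) -> not increased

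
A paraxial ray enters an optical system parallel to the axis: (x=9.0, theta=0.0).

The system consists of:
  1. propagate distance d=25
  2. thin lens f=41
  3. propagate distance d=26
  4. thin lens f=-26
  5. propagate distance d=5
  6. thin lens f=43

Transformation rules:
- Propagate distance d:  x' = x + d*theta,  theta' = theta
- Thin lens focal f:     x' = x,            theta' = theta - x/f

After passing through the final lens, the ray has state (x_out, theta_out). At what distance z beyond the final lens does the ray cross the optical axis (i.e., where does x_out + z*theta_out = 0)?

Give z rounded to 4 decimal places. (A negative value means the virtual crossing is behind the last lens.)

Answer: 17.8280

Derivation:
Initial: x=9.0000 theta=0.0000
After 1 (propagate distance d=25): x=9.0000 theta=0.0000
After 2 (thin lens f=41): x=9.0000 theta=-9/41 (≈-0.2195)
After 3 (propagate distance d=26): x=135/41 (≈3.2927) theta=-9/41 (≈-0.2195)
After 4 (thin lens f=-26): x=135/41 (≈3.2927) theta=-99/1066 (≈-0.0929)
After 5 (propagate distance d=5): x=3015/1066 (≈2.8283) theta=-99/1066 (≈-0.0929)
After 6 (thin lens f=43): x=3015/1066 (≈2.8283) theta=-3636/22919 (≈-0.1586)
z_focus = -x_out/theta_out = -(3015/1066)/(-3636/22919) = 14405/808 ≈ 17.8280
Rounded to 4 decimal places: z = 17.8280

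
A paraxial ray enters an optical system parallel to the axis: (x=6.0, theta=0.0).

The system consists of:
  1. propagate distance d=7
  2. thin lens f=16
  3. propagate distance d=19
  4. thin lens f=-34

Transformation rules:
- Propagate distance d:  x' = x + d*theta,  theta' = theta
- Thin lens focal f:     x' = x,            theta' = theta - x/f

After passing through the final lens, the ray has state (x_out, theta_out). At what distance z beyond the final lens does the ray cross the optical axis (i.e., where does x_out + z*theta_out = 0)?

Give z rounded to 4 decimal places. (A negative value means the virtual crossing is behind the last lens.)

Initial: x=6.0000 theta=0.0000
After 1 (propagate distance d=7): x=6.0000 theta=0.0000
After 2 (thin lens f=16): x=6.0000 theta=-0.3750
After 3 (propagate distance d=19): x=-1.1250 theta=-0.3750
After 4 (thin lens f=-34): x=-1.1250 theta=-111/272 (≈-0.4081)
z_focus = -x_out/theta_out = -(-1.1250)/(-111/272) = -102/37 ≈ -2.7568
Rounded to 4 decimal places: z = -2.7568

Answer: -2.7568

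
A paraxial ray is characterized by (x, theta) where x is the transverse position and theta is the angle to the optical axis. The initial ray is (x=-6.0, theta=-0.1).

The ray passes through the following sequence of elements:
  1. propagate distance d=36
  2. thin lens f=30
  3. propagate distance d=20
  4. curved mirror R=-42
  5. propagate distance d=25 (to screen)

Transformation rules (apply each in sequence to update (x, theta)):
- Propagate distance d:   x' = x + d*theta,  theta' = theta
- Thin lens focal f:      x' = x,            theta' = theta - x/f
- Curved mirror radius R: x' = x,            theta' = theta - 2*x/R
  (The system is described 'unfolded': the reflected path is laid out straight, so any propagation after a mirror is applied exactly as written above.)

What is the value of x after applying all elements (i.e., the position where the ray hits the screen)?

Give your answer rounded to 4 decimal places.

Answer: -5.8905

Derivation:
Initial: x=-6.0000 theta=-0.1000
After 1 (propagate distance d=36): x=-9.6000 theta=-0.1000
After 2 (thin lens f=30): x=-9.6000 theta=0.2200
After 3 (propagate distance d=20): x=-5.2000 theta=0.2200
After 4 (curved mirror R=-42): x=-5.2000 theta=-29/1050 (≈-0.0276)
After 5 (propagate distance d=25 (to screen)): x=-1237/210 (≈-5.8905) theta=-29/1050 (≈-0.0276)
Rounded to 4 decimal places: x = -5.8905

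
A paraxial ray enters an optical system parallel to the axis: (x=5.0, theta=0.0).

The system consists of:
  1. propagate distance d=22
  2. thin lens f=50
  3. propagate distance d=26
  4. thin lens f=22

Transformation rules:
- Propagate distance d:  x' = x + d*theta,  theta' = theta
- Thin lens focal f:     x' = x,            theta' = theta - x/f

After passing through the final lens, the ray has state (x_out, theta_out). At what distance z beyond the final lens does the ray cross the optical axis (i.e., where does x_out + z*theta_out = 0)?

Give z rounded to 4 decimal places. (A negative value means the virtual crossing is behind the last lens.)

Initial: x=5.0000 theta=0.0000
After 1 (propagate distance d=22): x=5.0000 theta=0.0000
After 2 (thin lens f=50): x=5.0000 theta=-0.1000
After 3 (propagate distance d=26): x=2.4000 theta=-0.1000
After 4 (thin lens f=22): x=2.4000 theta=-23/110 (≈-0.2091)
z_focus = -x_out/theta_out = -(2.4000)/(-23/110) = 264/23 ≈ 11.4783
Rounded to 4 decimal places: z = 11.4783

Answer: 11.4783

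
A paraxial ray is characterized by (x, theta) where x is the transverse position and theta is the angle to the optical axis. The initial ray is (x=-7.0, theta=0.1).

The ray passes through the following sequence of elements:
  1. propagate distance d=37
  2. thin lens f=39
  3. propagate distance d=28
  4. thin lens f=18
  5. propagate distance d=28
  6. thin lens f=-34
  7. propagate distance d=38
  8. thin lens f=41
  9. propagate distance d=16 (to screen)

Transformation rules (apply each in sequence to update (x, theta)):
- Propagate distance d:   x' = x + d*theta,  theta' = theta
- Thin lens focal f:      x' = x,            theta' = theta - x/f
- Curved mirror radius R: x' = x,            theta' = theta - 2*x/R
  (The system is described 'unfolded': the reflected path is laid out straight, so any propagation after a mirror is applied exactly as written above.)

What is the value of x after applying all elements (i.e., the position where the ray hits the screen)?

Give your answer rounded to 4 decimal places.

Answer: 10.4415

Derivation:
Initial: x=-7.0000 theta=0.1000
After 1 (propagate distance d=37): x=-3.3000 theta=0.1000
After 2 (thin lens f=39): x=-3.3000 theta=12/65 (≈0.1846)
After 3 (propagate distance d=28): x=243/130 (≈1.8692) theta=12/65 (≈0.1846)
After 4 (thin lens f=18): x=243/130 (≈1.8692) theta=21/260 (≈0.0808)
After 5 (propagate distance d=28): x=537/130 (≈4.1308) theta=21/260 (≈0.0808)
After 6 (thin lens f=-34): x=537/130 (≈4.1308) theta=447/2210 (≈0.2023)
After 7 (propagate distance d=38): x=5223/442 (≈11.8167) theta=447/2210 (≈0.2023)
After 8 (thin lens f=41): x=5223/442 (≈11.8167) theta=-3894/45305 (≈-0.0860)
After 9 (propagate distance d=16 (to screen)): x=946107/90610 (≈10.4415) theta=-3894/45305 (≈-0.0860)
Rounded to 4 decimal places: x = 10.4415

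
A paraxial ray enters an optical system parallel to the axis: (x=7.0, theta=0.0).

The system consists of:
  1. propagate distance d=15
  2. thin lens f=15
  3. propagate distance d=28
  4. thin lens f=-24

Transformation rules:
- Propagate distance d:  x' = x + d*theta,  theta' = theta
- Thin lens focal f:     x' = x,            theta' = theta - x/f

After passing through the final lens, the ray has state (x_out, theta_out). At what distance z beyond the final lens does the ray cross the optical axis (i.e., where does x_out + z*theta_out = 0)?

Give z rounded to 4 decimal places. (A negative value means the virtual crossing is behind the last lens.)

Answer: -8.4324

Derivation:
Initial: x=7.0000 theta=0.0000
After 1 (propagate distance d=15): x=7.0000 theta=0.0000
After 2 (thin lens f=15): x=7.0000 theta=-7/15 (≈-0.4667)
After 3 (propagate distance d=28): x=-91/15 (≈-6.0667) theta=-7/15 (≈-0.4667)
After 4 (thin lens f=-24): x=-91/15 (≈-6.0667) theta=-259/360 (≈-0.7194)
z_focus = -x_out/theta_out = -(-91/15)/(-259/360) = -312/37 ≈ -8.4324
Rounded to 4 decimal places: z = -8.4324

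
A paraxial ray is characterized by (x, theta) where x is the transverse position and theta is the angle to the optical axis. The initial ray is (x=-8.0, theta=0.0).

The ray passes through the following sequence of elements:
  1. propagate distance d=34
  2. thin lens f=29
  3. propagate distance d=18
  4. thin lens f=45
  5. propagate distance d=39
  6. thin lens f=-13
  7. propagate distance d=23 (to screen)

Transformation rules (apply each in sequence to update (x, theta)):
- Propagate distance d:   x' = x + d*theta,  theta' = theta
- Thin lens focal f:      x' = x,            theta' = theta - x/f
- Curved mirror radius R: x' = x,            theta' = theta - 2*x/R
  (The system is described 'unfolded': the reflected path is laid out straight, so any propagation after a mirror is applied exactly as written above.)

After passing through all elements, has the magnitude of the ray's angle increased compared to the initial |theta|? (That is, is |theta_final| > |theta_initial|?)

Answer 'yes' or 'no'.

Initial: x=-8.0000 theta=0.0000
After 1 (propagate distance d=34): x=-8.0000 theta=0.0000
After 2 (thin lens f=29): x=-8.0000 theta=8/29 (≈0.2759)
After 3 (propagate distance d=18): x=-88/29 (≈-3.0345) theta=8/29 (≈0.2759)
After 4 (thin lens f=45): x=-88/29 (≈-3.0345) theta=448/1305 (≈0.3433)
After 5 (propagate distance d=39): x=4504/435 (≈10.3540) theta=448/1305 (≈0.3433)
After 6 (thin lens f=-13): x=4504/435 (≈10.3540) theta=19336/16965 (≈1.1398)
After 7 (propagate distance d=23 (to screen)): x=620384/16965 (≈36.5685) theta=19336/16965 (≈1.1398)
|theta_initial|=0.0000 |theta_final|=19336/16965 (≈1.1398) -> increased

Answer: yes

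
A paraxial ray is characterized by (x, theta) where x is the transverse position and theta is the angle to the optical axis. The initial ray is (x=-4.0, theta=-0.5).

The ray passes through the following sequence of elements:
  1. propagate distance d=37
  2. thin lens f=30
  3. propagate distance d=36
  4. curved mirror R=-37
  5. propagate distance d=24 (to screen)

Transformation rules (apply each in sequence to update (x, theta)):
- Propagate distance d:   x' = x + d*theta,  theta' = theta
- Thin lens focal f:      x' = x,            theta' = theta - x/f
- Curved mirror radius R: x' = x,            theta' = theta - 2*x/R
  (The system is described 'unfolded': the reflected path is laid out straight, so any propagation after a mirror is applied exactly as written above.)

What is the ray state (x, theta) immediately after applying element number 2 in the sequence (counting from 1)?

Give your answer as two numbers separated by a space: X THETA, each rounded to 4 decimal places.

Answer: -22.5000 0.2500

Derivation:
Initial: x=-4.0000 theta=-0.5000
After 1 (propagate distance d=37): x=-22.5000 theta=-0.5000
After 2 (thin lens f=30): x=-22.5000 theta=0.2500
Rounded to 4 decimal places: x = -22.5000, theta = 0.2500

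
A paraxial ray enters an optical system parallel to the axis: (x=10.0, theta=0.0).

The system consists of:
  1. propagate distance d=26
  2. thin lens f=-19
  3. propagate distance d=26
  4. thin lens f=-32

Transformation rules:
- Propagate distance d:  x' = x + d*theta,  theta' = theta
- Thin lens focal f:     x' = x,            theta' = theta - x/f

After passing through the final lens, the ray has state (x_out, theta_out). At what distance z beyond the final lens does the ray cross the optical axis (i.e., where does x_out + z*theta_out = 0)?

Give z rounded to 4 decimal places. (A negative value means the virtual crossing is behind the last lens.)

Answer: -18.7013

Derivation:
Initial: x=10.0000 theta=0.0000
After 1 (propagate distance d=26): x=10.0000 theta=0.0000
After 2 (thin lens f=-19): x=10.0000 theta=10/19 (≈0.5263)
After 3 (propagate distance d=26): x=450/19 (≈23.6842) theta=10/19 (≈0.5263)
After 4 (thin lens f=-32): x=450/19 (≈23.6842) theta=385/304 (≈1.2664)
z_focus = -x_out/theta_out = -(450/19)/(385/304) = -1440/77 ≈ -18.7013
Rounded to 4 decimal places: z = -18.7013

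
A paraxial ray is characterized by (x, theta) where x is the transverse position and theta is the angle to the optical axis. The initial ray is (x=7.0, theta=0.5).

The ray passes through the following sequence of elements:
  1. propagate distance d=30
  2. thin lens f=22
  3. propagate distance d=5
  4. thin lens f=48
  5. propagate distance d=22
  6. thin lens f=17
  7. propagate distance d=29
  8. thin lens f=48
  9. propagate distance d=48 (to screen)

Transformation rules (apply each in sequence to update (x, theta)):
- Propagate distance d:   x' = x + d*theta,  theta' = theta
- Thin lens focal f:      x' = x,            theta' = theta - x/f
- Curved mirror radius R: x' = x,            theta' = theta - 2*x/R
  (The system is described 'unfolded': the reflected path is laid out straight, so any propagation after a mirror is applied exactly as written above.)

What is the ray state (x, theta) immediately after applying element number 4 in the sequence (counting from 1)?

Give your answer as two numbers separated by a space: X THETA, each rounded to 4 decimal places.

Answer: 19.5000 -0.9063

Derivation:
Initial: x=7.0000 theta=0.5000
After 1 (propagate distance d=30): x=22.0000 theta=0.5000
After 2 (thin lens f=22): x=22.0000 theta=-0.5000
After 3 (propagate distance d=5): x=19.5000 theta=-0.5000
After 4 (thin lens f=48): x=19.5000 theta=-29/32 (≈-0.9063)
Rounded to 4 decimal places: x = 19.5000, theta = -0.9063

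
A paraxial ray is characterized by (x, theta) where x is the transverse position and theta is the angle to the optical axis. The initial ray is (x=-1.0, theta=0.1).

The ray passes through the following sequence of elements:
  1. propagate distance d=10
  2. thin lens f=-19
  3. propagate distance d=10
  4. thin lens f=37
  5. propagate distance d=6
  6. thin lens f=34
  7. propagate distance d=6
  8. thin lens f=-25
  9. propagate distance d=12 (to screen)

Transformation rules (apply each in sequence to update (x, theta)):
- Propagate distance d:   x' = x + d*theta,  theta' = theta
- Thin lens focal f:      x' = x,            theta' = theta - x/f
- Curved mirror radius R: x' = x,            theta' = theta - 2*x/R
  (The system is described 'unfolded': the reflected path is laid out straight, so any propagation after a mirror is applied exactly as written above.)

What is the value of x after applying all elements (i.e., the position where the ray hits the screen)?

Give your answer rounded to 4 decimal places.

Initial: x=-1.0000 theta=0.1000
After 1 (propagate distance d=10): x=0.0000 theta=0.1000
After 2 (thin lens f=-19): x=0.0000 theta=0.1000
After 3 (propagate distance d=10): x=1.0000 theta=0.1000
After 4 (thin lens f=37): x=1.0000 theta=27/370 (≈0.0730)
After 5 (propagate distance d=6): x=266/185 (≈1.4378) theta=27/370 (≈0.0730)
After 6 (thin lens f=34): x=266/185 (≈1.4378) theta=193/6290 (≈0.0307)
After 7 (propagate distance d=6): x=5101/3145 (≈1.6219) theta=193/6290 (≈0.0307)
After 8 (thin lens f=-25): x=5101/3145 (≈1.6219) theta=15027/157250 (≈0.0956)
After 9 (propagate distance d=12 (to screen)): x=217687/78625 (≈2.7687) theta=15027/157250 (≈0.0956)
Rounded to 4 decimal places: x = 2.7687

Answer: 2.7687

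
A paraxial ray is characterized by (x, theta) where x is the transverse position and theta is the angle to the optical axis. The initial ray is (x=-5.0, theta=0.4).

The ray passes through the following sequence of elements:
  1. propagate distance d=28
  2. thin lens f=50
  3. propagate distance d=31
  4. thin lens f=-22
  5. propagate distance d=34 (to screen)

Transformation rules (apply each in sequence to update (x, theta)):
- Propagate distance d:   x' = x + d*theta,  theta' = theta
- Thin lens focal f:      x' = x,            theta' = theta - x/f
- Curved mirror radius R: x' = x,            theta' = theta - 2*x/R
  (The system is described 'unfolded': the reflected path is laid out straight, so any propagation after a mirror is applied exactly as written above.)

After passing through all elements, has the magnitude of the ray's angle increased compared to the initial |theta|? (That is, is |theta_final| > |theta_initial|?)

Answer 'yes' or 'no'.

Answer: yes

Derivation:
Initial: x=-5.0000 theta=0.4000
After 1 (propagate distance d=28): x=6.2000 theta=0.4000
After 2 (thin lens f=50): x=6.2000 theta=0.2760
After 3 (propagate distance d=31): x=14.7560 theta=0.2760
After 4 (thin lens f=-22): x=14.7560 theta=5207/5500 (≈0.9467)
After 5 (propagate distance d=34 (to screen)): x=64549/1375 (≈46.9447) theta=5207/5500 (≈0.9467)
|theta_initial|=0.4000 |theta_final|=5207/5500 (≈0.9467) -> increased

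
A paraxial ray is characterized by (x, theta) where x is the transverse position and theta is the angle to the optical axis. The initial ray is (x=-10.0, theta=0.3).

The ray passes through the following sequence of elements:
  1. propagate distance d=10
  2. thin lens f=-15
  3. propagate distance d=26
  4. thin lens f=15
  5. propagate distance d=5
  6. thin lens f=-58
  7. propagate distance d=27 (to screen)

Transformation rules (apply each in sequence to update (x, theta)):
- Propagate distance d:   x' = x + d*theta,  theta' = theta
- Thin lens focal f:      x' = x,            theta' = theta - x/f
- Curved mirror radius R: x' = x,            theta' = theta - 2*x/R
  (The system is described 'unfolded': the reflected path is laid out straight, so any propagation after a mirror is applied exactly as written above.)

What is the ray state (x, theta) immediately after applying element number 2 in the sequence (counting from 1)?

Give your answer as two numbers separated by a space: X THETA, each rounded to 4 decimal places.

Answer: -7.0000 -0.1667

Derivation:
Initial: x=-10.0000 theta=0.3000
After 1 (propagate distance d=10): x=-7.0000 theta=0.3000
After 2 (thin lens f=-15): x=-7.0000 theta=-1/6 (≈-0.1667)
Rounded to 4 decimal places: x = -7.0000, theta = -0.1667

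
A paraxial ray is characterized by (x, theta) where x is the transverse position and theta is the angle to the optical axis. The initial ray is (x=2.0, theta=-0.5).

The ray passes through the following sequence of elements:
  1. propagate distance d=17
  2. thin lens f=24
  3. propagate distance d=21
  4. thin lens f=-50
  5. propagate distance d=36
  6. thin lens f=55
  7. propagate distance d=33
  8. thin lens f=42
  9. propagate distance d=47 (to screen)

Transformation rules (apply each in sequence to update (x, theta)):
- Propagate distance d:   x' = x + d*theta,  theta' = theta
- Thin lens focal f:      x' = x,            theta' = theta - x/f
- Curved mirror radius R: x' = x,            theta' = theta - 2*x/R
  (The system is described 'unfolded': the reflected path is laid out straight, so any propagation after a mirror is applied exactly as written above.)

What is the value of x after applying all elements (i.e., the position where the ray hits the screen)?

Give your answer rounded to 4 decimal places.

Answer: 5.3813

Derivation:
Initial: x=2.0000 theta=-0.5000
After 1 (propagate distance d=17): x=-6.5000 theta=-0.5000
After 2 (thin lens f=24): x=-6.5000 theta=-11/48 (≈-0.2292)
After 3 (propagate distance d=21): x=-11.3125 theta=-11/48 (≈-0.2292)
After 4 (thin lens f=-50): x=-11.3125 theta=-1093/2400 (≈-0.4554)
After 5 (propagate distance d=36): x=-27.7075 theta=-1093/2400 (≈-0.4554)
After 6 (thin lens f=55): x=-27.7075 theta=6383/132000 (≈0.0484)
After 7 (propagate distance d=33): x=-104447/4000 (≈-26.1118) theta=6383/132000 (≈0.0484)
After 8 (thin lens f=42): x=-104447/4000 (≈-26.1118) theta=176897/264000 (≈0.6701)
After 9 (propagate distance d=47 (to screen)): x=1420657/264000 (≈5.3813) theta=176897/264000 (≈0.6701)
Rounded to 4 decimal places: x = 5.3813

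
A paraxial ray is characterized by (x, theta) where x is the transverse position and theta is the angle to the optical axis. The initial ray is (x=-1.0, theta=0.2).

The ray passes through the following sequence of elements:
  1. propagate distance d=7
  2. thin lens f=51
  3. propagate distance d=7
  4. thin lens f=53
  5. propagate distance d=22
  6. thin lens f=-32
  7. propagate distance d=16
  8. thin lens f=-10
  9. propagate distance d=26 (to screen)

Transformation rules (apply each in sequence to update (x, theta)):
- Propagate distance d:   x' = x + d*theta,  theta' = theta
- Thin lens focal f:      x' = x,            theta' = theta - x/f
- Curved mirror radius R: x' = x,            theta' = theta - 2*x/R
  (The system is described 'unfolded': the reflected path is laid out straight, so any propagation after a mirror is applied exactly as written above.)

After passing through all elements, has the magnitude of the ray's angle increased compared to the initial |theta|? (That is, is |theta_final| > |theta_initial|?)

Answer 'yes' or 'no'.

Answer: yes

Derivation:
Initial: x=-1.0000 theta=0.2000
After 1 (propagate distance d=7): x=0.4000 theta=0.2000
After 2 (thin lens f=51): x=0.4000 theta=49/255 (≈0.1922)
After 3 (propagate distance d=7): x=89/51 (≈1.7451) theta=49/255 (≈0.1922)
After 4 (thin lens f=53): x=89/51 (≈1.7451) theta=2152/13515 (≈0.1592)
After 5 (propagate distance d=22): x=23643/4505 (≈5.2482) theta=2152/13515 (≈0.1592)
After 6 (thin lens f=-32): x=23643/4505 (≈5.2482) theta=139793/432480 (≈0.3232)
After 7 (propagate distance d=16): x=281651/27030 (≈10.4199) theta=139793/432480 (≈0.3232)
After 8 (thin lens f=-10): x=281651/27030 (≈10.4199) theta=2952173/2162400 (≈1.3652)
After 9 (propagate distance d=26 (to screen)): x=49644289/1081200 (≈45.9159) theta=2952173/2162400 (≈1.3652)
|theta_initial|=0.2000 |theta_final|=2952173/2162400 (≈1.3652) -> increased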